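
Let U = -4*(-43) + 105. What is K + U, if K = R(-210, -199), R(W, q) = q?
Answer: 78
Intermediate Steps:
U = 277 (U = 172 + 105 = 277)
K = -199
K + U = -199 + 277 = 78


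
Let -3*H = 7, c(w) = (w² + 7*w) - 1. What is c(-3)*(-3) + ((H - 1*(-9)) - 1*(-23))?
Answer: 206/3 ≈ 68.667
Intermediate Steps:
c(w) = -1 + w² + 7*w
H = -7/3 (H = -⅓*7 = -7/3 ≈ -2.3333)
c(-3)*(-3) + ((H - 1*(-9)) - 1*(-23)) = (-1 + (-3)² + 7*(-3))*(-3) + ((-7/3 - 1*(-9)) - 1*(-23)) = (-1 + 9 - 21)*(-3) + ((-7/3 + 9) + 23) = -13*(-3) + (20/3 + 23) = 39 + 89/3 = 206/3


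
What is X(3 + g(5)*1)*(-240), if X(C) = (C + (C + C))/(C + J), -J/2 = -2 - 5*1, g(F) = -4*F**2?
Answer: -69840/83 ≈ -841.45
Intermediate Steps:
J = 14 (J = -2*(-2 - 5*1) = -2*(-2 - 5) = -2*(-7) = 14)
X(C) = 3*C/(14 + C) (X(C) = (C + (C + C))/(C + 14) = (C + 2*C)/(14 + C) = (3*C)/(14 + C) = 3*C/(14 + C))
X(3 + g(5)*1)*(-240) = (3*(3 - 4*5**2*1)/(14 + (3 - 4*5**2*1)))*(-240) = (3*(3 - 4*25*1)/(14 + (3 - 4*25*1)))*(-240) = (3*(3 - 100*1)/(14 + (3 - 100*1)))*(-240) = (3*(3 - 100)/(14 + (3 - 100)))*(-240) = (3*(-97)/(14 - 97))*(-240) = (3*(-97)/(-83))*(-240) = (3*(-97)*(-1/83))*(-240) = (291/83)*(-240) = -69840/83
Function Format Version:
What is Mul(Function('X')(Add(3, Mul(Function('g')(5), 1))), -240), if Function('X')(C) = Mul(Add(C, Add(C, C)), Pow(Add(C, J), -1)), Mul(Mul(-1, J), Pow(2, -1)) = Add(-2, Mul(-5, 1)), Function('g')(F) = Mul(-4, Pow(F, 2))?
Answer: Rational(-69840, 83) ≈ -841.45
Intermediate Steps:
J = 14 (J = Mul(-2, Add(-2, Mul(-5, 1))) = Mul(-2, Add(-2, -5)) = Mul(-2, -7) = 14)
Function('X')(C) = Mul(3, C, Pow(Add(14, C), -1)) (Function('X')(C) = Mul(Add(C, Add(C, C)), Pow(Add(C, 14), -1)) = Mul(Add(C, Mul(2, C)), Pow(Add(14, C), -1)) = Mul(Mul(3, C), Pow(Add(14, C), -1)) = Mul(3, C, Pow(Add(14, C), -1)))
Mul(Function('X')(Add(3, Mul(Function('g')(5), 1))), -240) = Mul(Mul(3, Add(3, Mul(Mul(-4, Pow(5, 2)), 1)), Pow(Add(14, Add(3, Mul(Mul(-4, Pow(5, 2)), 1))), -1)), -240) = Mul(Mul(3, Add(3, Mul(Mul(-4, 25), 1)), Pow(Add(14, Add(3, Mul(Mul(-4, 25), 1))), -1)), -240) = Mul(Mul(3, Add(3, Mul(-100, 1)), Pow(Add(14, Add(3, Mul(-100, 1))), -1)), -240) = Mul(Mul(3, Add(3, -100), Pow(Add(14, Add(3, -100)), -1)), -240) = Mul(Mul(3, -97, Pow(Add(14, -97), -1)), -240) = Mul(Mul(3, -97, Pow(-83, -1)), -240) = Mul(Mul(3, -97, Rational(-1, 83)), -240) = Mul(Rational(291, 83), -240) = Rational(-69840, 83)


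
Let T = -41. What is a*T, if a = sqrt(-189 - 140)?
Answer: -41*I*sqrt(329) ≈ -743.67*I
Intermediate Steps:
a = I*sqrt(329) (a = sqrt(-329) = I*sqrt(329) ≈ 18.138*I)
a*T = (I*sqrt(329))*(-41) = -41*I*sqrt(329)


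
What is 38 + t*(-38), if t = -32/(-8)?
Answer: -114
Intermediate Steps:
t = 4 (t = -32*(-⅛) = 4)
38 + t*(-38) = 38 + 4*(-38) = 38 - 152 = -114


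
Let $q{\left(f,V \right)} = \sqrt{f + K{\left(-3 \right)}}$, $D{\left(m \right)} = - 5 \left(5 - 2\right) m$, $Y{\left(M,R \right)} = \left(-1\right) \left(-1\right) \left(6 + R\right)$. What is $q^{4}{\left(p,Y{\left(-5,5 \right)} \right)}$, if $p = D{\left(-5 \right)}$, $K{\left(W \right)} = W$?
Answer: $5184$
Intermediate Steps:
$Y{\left(M,R \right)} = 6 + R$ ($Y{\left(M,R \right)} = 1 \left(6 + R\right) = 6 + R$)
$D{\left(m \right)} = - 15 m$ ($D{\left(m \right)} = \left(-5\right) 3 m = - 15 m$)
$p = 75$ ($p = \left(-15\right) \left(-5\right) = 75$)
$q{\left(f,V \right)} = \sqrt{-3 + f}$ ($q{\left(f,V \right)} = \sqrt{f - 3} = \sqrt{-3 + f}$)
$q^{4}{\left(p,Y{\left(-5,5 \right)} \right)} = \left(\sqrt{-3 + 75}\right)^{4} = \left(\sqrt{72}\right)^{4} = \left(6 \sqrt{2}\right)^{4} = 5184$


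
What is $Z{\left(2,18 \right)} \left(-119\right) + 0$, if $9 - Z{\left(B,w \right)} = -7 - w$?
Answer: $-4046$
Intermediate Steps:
$Z{\left(B,w \right)} = 16 + w$ ($Z{\left(B,w \right)} = 9 - \left(-7 - w\right) = 9 + \left(7 + w\right) = 16 + w$)
$Z{\left(2,18 \right)} \left(-119\right) + 0 = \left(16 + 18\right) \left(-119\right) + 0 = 34 \left(-119\right) + 0 = -4046 + 0 = -4046$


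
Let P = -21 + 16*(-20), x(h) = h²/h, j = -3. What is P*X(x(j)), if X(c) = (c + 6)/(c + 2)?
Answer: 1023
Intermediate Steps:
x(h) = h
X(c) = (6 + c)/(2 + c)
P = -341 (P = -21 - 320 = -341)
P*X(x(j)) = -341*(6 - 3)/(2 - 3) = -341*3/(-1) = -(-341)*3 = -341*(-3) = 1023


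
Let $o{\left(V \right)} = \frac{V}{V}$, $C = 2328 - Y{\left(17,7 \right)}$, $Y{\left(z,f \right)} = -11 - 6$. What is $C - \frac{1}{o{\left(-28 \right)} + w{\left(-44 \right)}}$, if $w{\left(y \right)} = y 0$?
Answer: $2344$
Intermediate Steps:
$Y{\left(z,f \right)} = -17$ ($Y{\left(z,f \right)} = -11 - 6 = -17$)
$w{\left(y \right)} = 0$
$C = 2345$ ($C = 2328 - -17 = 2328 + 17 = 2345$)
$o{\left(V \right)} = 1$
$C - \frac{1}{o{\left(-28 \right)} + w{\left(-44 \right)}} = 2345 - \frac{1}{1 + 0} = 2345 - 1^{-1} = 2345 - 1 = 2344$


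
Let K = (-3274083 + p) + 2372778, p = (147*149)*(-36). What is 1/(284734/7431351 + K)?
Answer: -7431351/12557593242629 ≈ -5.9178e-7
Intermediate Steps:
p = -788508 (p = 21903*(-36) = -788508)
K = -1689813 (K = (-3274083 - 788508) + 2372778 = -4062591 + 2372778 = -1689813)
1/(284734/7431351 + K) = 1/(284734/7431351 - 1689813) = 1/(-12557593242629/7431351) = -7431351/12557593242629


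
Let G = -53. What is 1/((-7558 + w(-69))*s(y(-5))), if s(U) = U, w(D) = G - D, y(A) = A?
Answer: 1/37710 ≈ 2.6518e-5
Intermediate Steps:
w(D) = -53 - D
1/((-7558 + w(-69))*s(y(-5))) = 1/(-7558 + (-53 - 1*(-69))*(-5)) = -⅕/(-7558 + (-53 + 69)) = -⅕/(-7558 + 16) = -⅕/(-7542) = -1/7542*(-⅕) = 1/37710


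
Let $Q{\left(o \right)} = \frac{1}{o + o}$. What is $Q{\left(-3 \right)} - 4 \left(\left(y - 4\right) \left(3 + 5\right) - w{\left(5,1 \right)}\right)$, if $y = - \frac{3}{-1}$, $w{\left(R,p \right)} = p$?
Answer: $\frac{215}{6} \approx 35.833$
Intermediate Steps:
$Q{\left(o \right)} = \frac{1}{2 o}$
$y = 3$ ($y = \left(-3\right) \left(-1\right) = 3$)
$Q{\left(-3 \right)} - 4 \left(\left(y - 4\right) \left(3 + 5\right) - w{\left(5,1 \right)}\right) = \frac{1}{2 \left(-3\right)} - 4 \left(\left(3 - 4\right) \left(3 + 5\right) - 1\right) = \frac{1}{2} \left(- \frac{1}{3}\right) - 4 \left(\left(-1\right) 8 - 1\right) = - \frac{1}{6} - 4 \left(-8 - 1\right) = - \frac{1}{6} - -36 = - \frac{1}{6} + 36 = \frac{215}{6}$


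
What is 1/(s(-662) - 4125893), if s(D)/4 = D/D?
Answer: -1/4125889 ≈ -2.4237e-7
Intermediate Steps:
s(D) = 4 (s(D) = 4*(D/D) = 4*1 = 4)
1/(s(-662) - 4125893) = 1/(4 - 4125893) = 1/(-4125889) = -1/4125889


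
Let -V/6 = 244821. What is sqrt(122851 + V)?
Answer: 5*I*sqrt(53843) ≈ 1160.2*I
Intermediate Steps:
V = -1468926 (V = -6*244821 = -1468926)
sqrt(122851 + V) = sqrt(122851 - 1468926) = sqrt(-1346075) = 5*I*sqrt(53843)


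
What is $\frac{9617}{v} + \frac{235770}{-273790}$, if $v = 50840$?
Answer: $- \frac{935350837}{1391948360} \approx -0.67197$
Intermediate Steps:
$\frac{9617}{v} + \frac{235770}{-273790} = \frac{9617}{50840} + \frac{235770}{-273790} = 9617 \cdot \frac{1}{50840} + 235770 \left(- \frac{1}{273790}\right) = \frac{9617}{50840} - \frac{23577}{27379} = - \frac{935350837}{1391948360}$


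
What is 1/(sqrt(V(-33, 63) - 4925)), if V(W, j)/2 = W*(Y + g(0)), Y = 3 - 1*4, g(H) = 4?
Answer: -I*sqrt(5123)/5123 ≈ -0.013971*I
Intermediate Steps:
Y = -1 (Y = 3 - 4 = -1)
V(W, j) = 6*W (V(W, j) = 2*(W*(-1 + 4)) = 2*(W*3) = 2*(3*W) = 6*W)
1/(sqrt(V(-33, 63) - 4925)) = 1/(sqrt(6*(-33) - 4925)) = 1/(sqrt(-198 - 4925)) = 1/(sqrt(-5123)) = 1/(I*sqrt(5123)) = -I*sqrt(5123)/5123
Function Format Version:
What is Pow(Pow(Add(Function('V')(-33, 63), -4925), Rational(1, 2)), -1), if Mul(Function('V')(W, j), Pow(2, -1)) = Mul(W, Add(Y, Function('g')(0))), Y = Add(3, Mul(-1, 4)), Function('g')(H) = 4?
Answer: Mul(Rational(-1, 5123), I, Pow(5123, Rational(1, 2))) ≈ Mul(-0.013971, I)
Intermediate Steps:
Y = -1 (Y = Add(3, -4) = -1)
Function('V')(W, j) = Mul(6, W) (Function('V')(W, j) = Mul(2, Mul(W, Add(-1, 4))) = Mul(2, Mul(W, 3)) = Mul(2, Mul(3, W)) = Mul(6, W))
Pow(Pow(Add(Function('V')(-33, 63), -4925), Rational(1, 2)), -1) = Pow(Pow(Add(Mul(6, -33), -4925), Rational(1, 2)), -1) = Pow(Pow(Add(-198, -4925), Rational(1, 2)), -1) = Pow(Pow(-5123, Rational(1, 2)), -1) = Pow(Mul(I, Pow(5123, Rational(1, 2))), -1) = Mul(Rational(-1, 5123), I, Pow(5123, Rational(1, 2)))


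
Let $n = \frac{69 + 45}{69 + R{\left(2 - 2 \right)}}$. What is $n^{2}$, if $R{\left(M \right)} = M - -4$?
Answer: $\frac{12996}{5329} \approx 2.4387$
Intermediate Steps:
$R{\left(M \right)} = 4 + M$ ($R{\left(M \right)} = M + 4 = 4 + M$)
$n = \frac{114}{73}$ ($n = \frac{69 + 45}{69 + \left(4 + \left(2 - 2\right)\right)} = \frac{114}{69 + \left(4 + 0\right)} = \frac{114}{69 + 4} = \frac{114}{73} \approx 1.5616$)
$n^{2} = \left(\frac{114}{73}\right)^{2} = \frac{12996}{5329}$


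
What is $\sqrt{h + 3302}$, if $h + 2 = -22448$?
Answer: $2 i \sqrt{4787} \approx 138.38 i$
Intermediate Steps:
$h = -22450$ ($h = -2 - 22448 = -22450$)
$\sqrt{h + 3302} = \sqrt{-22450 + 3302} = \sqrt{-19148} = 2 i \sqrt{4787}$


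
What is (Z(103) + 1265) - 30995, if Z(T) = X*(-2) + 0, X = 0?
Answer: -29730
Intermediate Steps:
Z(T) = 0 (Z(T) = 0*(-2) + 0 = 0 + 0 = 0)
(Z(103) + 1265) - 30995 = (0 + 1265) - 30995 = 1265 - 30995 = -29730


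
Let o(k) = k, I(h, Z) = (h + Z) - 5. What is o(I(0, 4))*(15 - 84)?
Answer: 69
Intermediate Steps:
I(h, Z) = -5 + Z + h (I(h, Z) = (Z + h) - 5 = -5 + Z + h)
o(I(0, 4))*(15 - 84) = (-5 + 4 + 0)*(15 - 84) = -1*(-69) = 69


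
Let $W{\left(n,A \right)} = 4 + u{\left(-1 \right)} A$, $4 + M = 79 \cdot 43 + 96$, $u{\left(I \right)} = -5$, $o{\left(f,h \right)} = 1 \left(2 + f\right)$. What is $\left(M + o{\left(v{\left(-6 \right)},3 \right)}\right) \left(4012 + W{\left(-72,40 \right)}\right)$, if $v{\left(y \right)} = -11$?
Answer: $13279680$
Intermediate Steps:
$o{\left(f,h \right)} = 2 + f$
$M = 3489$ ($M = -4 + \left(79 \cdot 43 + 96\right) = -4 + \left(3397 + 96\right) = -4 + 3493 = 3489$)
$W{\left(n,A \right)} = 4 - 5 A$
$\left(M + o{\left(v{\left(-6 \right)},3 \right)}\right) \left(4012 + W{\left(-72,40 \right)}\right) = \left(3489 + \left(2 - 11\right)\right) \left(4012 + \left(4 - 200\right)\right) = \left(3489 - 9\right) \left(4012 + \left(4 - 200\right)\right) = 3480 \left(4012 - 196\right) = 3480 \cdot 3816 = 13279680$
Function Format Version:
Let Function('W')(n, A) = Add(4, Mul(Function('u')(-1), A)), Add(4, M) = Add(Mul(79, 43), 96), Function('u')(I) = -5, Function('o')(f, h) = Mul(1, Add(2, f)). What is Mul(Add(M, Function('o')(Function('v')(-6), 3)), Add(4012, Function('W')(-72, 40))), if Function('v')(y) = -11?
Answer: 13279680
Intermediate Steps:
Function('o')(f, h) = Add(2, f)
M = 3489 (M = Add(-4, Add(Mul(79, 43), 96)) = Add(-4, Add(3397, 96)) = Add(-4, 3493) = 3489)
Function('W')(n, A) = Add(4, Mul(-5, A))
Mul(Add(M, Function('o')(Function('v')(-6), 3)), Add(4012, Function('W')(-72, 40))) = Mul(Add(3489, Add(2, -11)), Add(4012, Add(4, Mul(-5, 40)))) = Mul(Add(3489, -9), Add(4012, Add(4, -200))) = Mul(3480, Add(4012, -196)) = Mul(3480, 3816) = 13279680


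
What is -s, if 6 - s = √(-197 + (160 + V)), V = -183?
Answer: -6 + 2*I*√55 ≈ -6.0 + 14.832*I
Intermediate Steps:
s = 6 - 2*I*√55 (s = 6 - √(-197 + (160 - 183)) = 6 - √(-197 - 23) = 6 - √(-220) = 6 - 2*I*√55 ≈ 6.0 - 14.832*I)
-s = -(6 - 2*I*√55) = -6 + 2*I*√55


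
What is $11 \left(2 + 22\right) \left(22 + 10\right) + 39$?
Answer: $8487$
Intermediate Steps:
$11 \left(2 + 22\right) \left(22 + 10\right) + 39 = 11 \cdot 24 \cdot 32 + 39 = 11 \cdot 768 + 39 = 8448 + 39 = 8487$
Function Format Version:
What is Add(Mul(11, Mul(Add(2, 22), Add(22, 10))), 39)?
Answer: 8487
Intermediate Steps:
Add(Mul(11, Mul(Add(2, 22), Add(22, 10))), 39) = Add(Mul(11, Mul(24, 32)), 39) = Add(Mul(11, 768), 39) = Add(8448, 39) = 8487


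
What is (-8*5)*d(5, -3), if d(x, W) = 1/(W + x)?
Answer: -20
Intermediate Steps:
(-8*5)*d(5, -3) = (-8*5)/(-3 + 5) = -40/2 = -40*1/2 = -20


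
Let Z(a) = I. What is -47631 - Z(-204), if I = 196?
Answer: -47827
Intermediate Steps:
Z(a) = 196
-47631 - Z(-204) = -47631 - 1*196 = -47631 - 196 = -47827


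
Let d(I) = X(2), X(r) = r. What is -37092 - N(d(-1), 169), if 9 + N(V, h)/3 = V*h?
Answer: -38079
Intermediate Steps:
d(I) = 2
N(V, h) = -27 + 3*V*h (N(V, h) = -27 + 3*(V*h) = -27 + 3*V*h)
-37092 - N(d(-1), 169) = -37092 - (-27 + 3*2*169) = -37092 - (-27 + 1014) = -37092 - 1*987 = -37092 - 987 = -38079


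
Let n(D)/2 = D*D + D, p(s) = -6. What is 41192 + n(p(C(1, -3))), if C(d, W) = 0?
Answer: 41252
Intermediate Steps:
n(D) = 2*D + 2*D**2 (n(D) = 2*(D*D + D) = 2*(D**2 + D) = 2*(D + D**2) = 2*D + 2*D**2)
41192 + n(p(C(1, -3))) = 41192 + 2*(-6)*(1 - 6) = 41192 + 2*(-6)*(-5) = 41192 + 60 = 41252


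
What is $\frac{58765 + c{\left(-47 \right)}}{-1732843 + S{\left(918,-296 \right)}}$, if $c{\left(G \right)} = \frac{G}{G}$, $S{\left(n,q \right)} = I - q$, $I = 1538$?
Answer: $- \frac{58766}{1731009} \approx -0.033949$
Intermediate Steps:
$S{\left(n,q \right)} = 1538 - q$
$c{\left(G \right)} = 1$
$\frac{58765 + c{\left(-47 \right)}}{-1732843 + S{\left(918,-296 \right)}} = \frac{58765 + 1}{-1732843 + \left(1538 - -296\right)} = \frac{58766}{-1732843 + \left(1538 + 296\right)} = \frac{58766}{-1732843 + 1834} = \frac{58766}{-1731009} = 58766 \left(- \frac{1}{1731009}\right) = - \frac{58766}{1731009}$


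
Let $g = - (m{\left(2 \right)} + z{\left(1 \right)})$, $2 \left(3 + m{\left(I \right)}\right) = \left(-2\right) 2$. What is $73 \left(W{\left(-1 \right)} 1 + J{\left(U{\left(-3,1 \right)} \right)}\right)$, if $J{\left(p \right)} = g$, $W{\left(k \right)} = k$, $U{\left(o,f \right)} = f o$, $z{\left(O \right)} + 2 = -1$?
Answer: $511$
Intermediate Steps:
$z{\left(O \right)} = -3$ ($z{\left(O \right)} = -2 - 1 = -3$)
$m{\left(I \right)} = -5$ ($m{\left(I \right)} = -3 + \frac{\left(-2\right) 2}{2} = -3 + \frac{1}{2} \left(-4\right) = -3 - 2 = -5$)
$g = 8$ ($g = - (-5 - 3) = \left(-1\right) \left(-8\right) = 8$)
$J{\left(p \right)} = 8$
$73 \left(W{\left(-1 \right)} 1 + J{\left(U{\left(-3,1 \right)} \right)}\right) = 73 \left(\left(-1\right) 1 + 8\right) = 73 \left(-1 + 8\right) = 73 \cdot 7 = 511$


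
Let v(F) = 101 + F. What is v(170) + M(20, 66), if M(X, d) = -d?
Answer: 205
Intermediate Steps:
v(170) + M(20, 66) = (101 + 170) - 1*66 = 271 - 66 = 205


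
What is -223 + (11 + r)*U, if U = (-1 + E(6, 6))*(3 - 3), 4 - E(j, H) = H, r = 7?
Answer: -223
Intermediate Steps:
E(j, H) = 4 - H
U = 0 (U = (-1 + (4 - 1*6))*(3 - 3) = (-1 + (4 - 6))*0 = (-1 - 2)*0 = -3*0 = 0)
-223 + (11 + r)*U = -223 + (11 + 7)*0 = -223 + 18*0 = -223 + 0 = -223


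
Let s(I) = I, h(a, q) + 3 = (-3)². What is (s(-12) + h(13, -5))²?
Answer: 36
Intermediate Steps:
h(a, q) = 6 (h(a, q) = -3 + (-3)² = -3 + 9 = 6)
(s(-12) + h(13, -5))² = (-12 + 6)² = (-6)² = 36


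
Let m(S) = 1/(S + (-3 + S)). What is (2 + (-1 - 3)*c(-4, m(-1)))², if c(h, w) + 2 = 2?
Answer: 4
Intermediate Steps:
m(S) = 1/(-3 + 2*S)
c(h, w) = 0 (c(h, w) = -2 + 2 = 0)
(2 + (-1 - 3)*c(-4, m(-1)))² = (2 + (-1 - 3)*0)² = (2 - 4*0)² = (2 + 0)² = 2² = 4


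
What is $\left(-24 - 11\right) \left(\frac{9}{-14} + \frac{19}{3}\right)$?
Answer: $- \frac{1195}{6} \approx -199.17$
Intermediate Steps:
$\left(-24 - 11\right) \left(\frac{9}{-14} + \frac{19}{3}\right) = - 35 \left(9 \left(- \frac{1}{14}\right) + 19 \cdot \frac{1}{3}\right) = - 35 \left(- \frac{9}{14} + \frac{19}{3}\right) = \left(-35\right) \frac{239}{42} = - \frac{1195}{6}$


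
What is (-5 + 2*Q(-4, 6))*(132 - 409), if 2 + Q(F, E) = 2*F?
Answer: 6925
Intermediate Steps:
Q(F, E) = -2 + 2*F
(-5 + 2*Q(-4, 6))*(132 - 409) = (-5 + 2*(-2 + 2*(-4)))*(132 - 409) = (-5 + 2*(-2 - 8))*(-277) = (-5 + 2*(-10))*(-277) = (-5 - 20)*(-277) = -25*(-277) = 6925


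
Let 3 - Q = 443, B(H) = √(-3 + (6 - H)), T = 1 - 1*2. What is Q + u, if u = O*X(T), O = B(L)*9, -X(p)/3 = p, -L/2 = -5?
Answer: -440 + 27*I*√7 ≈ -440.0 + 71.435*I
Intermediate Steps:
L = 10 (L = -2*(-5) = 10)
T = -1 (T = 1 - 2 = -1)
X(p) = -3*p
B(H) = √(3 - H)
Q = -440 (Q = 3 - 1*443 = 3 - 443 = -440)
O = 9*I*√7 (O = √(3 - 1*10)*9 = √(3 - 10)*9 = √(-7)*9 = (I*√7)*9 = 9*I*√7 ≈ 23.812*I)
u = 27*I*√7 (u = (9*I*√7)*(-3*(-1)) = (9*I*√7)*3 = 27*I*√7 ≈ 71.435*I)
Q + u = -440 + 27*I*√7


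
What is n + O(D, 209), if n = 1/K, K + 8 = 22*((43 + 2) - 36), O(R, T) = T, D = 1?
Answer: 39711/190 ≈ 209.01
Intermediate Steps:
K = 190 (K = -8 + 22*((43 + 2) - 36) = -8 + 22*(45 - 36) = -8 + 22*9 = -8 + 198 = 190)
n = 1/190 ≈ 0.0052632
n + O(D, 209) = 1/190 + 209 = 39711/190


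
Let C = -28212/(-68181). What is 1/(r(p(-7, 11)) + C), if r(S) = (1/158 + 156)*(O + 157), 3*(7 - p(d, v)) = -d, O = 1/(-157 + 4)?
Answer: 274701249/6728089520378 ≈ 4.0829e-5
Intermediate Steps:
O = -1/153 (O = 1/(-153) = -1/153 ≈ -0.0065359)
p(d, v) = 7 + d/3 (p(d, v) = 7 - (-1)*d/3 = 7 + d/3)
C = 9404/22727 (C = -28212*(-1/68181) = 9404/22727 ≈ 0.41378)
r(S) = 296034490/12087 (r(S) = (1/158 + 156)*(-1/153 + 157) = (1/158 + 156)*(24020/153) = (24649/158)*(24020/153) = 296034490/12087)
1/(r(p(-7, 11)) + C) = 1/(296034490/12087 + 9404/22727) = 1/(6728089520378/274701249) = 274701249/6728089520378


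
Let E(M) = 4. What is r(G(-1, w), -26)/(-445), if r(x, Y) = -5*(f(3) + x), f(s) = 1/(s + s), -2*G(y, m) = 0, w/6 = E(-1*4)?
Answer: 1/534 ≈ 0.0018727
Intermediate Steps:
w = 24 (w = 6*4 = 24)
G(y, m) = 0 (G(y, m) = -½*0 = 0)
f(s) = 1/(2*s)
r(x, Y) = -⅚ - 5*x (r(x, Y) = -5*((½)/3 + x) = -5*((½)*(⅓) + x) = -5*(⅙ + x) = -⅚ - 5*x)
r(G(-1, w), -26)/(-445) = (-⅚ - 5*0)/(-445) = (-⅚ + 0)*(-1/445) = -⅚*(-1/445) = 1/534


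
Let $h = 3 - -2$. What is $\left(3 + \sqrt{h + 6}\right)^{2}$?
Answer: $\left(3 + \sqrt{11}\right)^{2} \approx 39.9$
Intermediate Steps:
$h = 5$ ($h = 3 + 2 = 5$)
$\left(3 + \sqrt{h + 6}\right)^{2} = \left(3 + \sqrt{5 + 6}\right)^{2} = \left(3 + \sqrt{11}\right)^{2}$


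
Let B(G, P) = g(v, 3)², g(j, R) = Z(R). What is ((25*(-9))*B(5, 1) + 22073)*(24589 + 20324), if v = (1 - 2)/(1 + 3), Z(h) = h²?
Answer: 172825224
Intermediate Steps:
v = -¼ (v = -1/4 = -1*¼ = -¼ ≈ -0.25000)
g(j, R) = R²
B(G, P) = 81 (B(G, P) = (3²)² = 9² = 81)
((25*(-9))*B(5, 1) + 22073)*(24589 + 20324) = ((25*(-9))*81 + 22073)*(24589 + 20324) = (-225*81 + 22073)*44913 = (-18225 + 22073)*44913 = 3848*44913 = 172825224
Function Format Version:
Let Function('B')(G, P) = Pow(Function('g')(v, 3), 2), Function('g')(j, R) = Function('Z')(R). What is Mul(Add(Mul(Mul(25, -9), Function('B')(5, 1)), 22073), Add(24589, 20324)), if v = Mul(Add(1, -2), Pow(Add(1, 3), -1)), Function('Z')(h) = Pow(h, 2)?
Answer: 172825224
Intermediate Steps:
v = Rational(-1, 4) (v = Mul(-1, Pow(4, -1)) = Mul(-1, Rational(1, 4)) = Rational(-1, 4) ≈ -0.25000)
Function('g')(j, R) = Pow(R, 2)
Function('B')(G, P) = 81 (Function('B')(G, P) = Pow(Pow(3, 2), 2) = Pow(9, 2) = 81)
Mul(Add(Mul(Mul(25, -9), Function('B')(5, 1)), 22073), Add(24589, 20324)) = Mul(Add(Mul(Mul(25, -9), 81), 22073), Add(24589, 20324)) = Mul(Add(Mul(-225, 81), 22073), 44913) = Mul(Add(-18225, 22073), 44913) = Mul(3848, 44913) = 172825224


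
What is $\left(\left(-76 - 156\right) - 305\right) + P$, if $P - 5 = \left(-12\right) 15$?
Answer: $-712$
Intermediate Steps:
$P = -175$ ($P = 5 - 180 = -175$)
$\left(\left(-76 - 156\right) - 305\right) + P = \left(\left(-76 - 156\right) - 305\right) - 175 = \left(-232 - 305\right) - 175 = -537 - 175 = -712$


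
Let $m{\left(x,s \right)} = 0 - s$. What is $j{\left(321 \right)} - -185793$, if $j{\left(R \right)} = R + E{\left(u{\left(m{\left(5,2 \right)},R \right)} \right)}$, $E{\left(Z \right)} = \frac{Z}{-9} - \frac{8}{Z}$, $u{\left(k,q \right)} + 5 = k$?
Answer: $\frac{11725303}{63} \approx 1.8612 \cdot 10^{5}$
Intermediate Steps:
$m{\left(x,s \right)} = - s$
$u{\left(k,q \right)} = -5 + k$
$E{\left(Z \right)} = - \frac{8}{Z} - \frac{Z}{9}$ ($E{\left(Z \right)} = Z \left(- \frac{1}{9}\right) - \frac{8}{Z} = - \frac{Z}{9} - \frac{8}{Z} = - \frac{8}{Z} - \frac{Z}{9}$)
$j{\left(R \right)} = \frac{121}{63} + R$ ($j{\left(R \right)} = R - \left(\frac{8}{-5 - 2} + \frac{-5 - 2}{9}\right) = R - \left(- \frac{7}{9} + \frac{8}{-7}\right) = R + \left(\left(-8\right) \left(- \frac{1}{7}\right) + \frac{7}{9}\right) = R + \left(\frac{8}{7} + \frac{7}{9}\right) = R + \frac{121}{63} = \frac{121}{63} + R$)
$j{\left(321 \right)} - -185793 = \left(\frac{121}{63} + 321\right) - -185793 = \frac{20344}{63} + 185793 = \frac{11725303}{63}$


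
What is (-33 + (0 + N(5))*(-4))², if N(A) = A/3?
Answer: 14161/9 ≈ 1573.4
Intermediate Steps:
N(A) = A/3 (N(A) = A*(⅓) = A/3)
(-33 + (0 + N(5))*(-4))² = (-33 + (0 + (⅓)*5)*(-4))² = (-33 + (0 + 5/3)*(-4))² = (-33 + (5/3)*(-4))² = (-33 - 20/3)² = (-119/3)² = 14161/9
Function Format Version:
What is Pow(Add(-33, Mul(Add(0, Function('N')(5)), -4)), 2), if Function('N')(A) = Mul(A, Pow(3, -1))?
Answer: Rational(14161, 9) ≈ 1573.4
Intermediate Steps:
Function('N')(A) = Mul(Rational(1, 3), A) (Function('N')(A) = Mul(A, Rational(1, 3)) = Mul(Rational(1, 3), A))
Pow(Add(-33, Mul(Add(0, Function('N')(5)), -4)), 2) = Pow(Add(-33, Mul(Add(0, Mul(Rational(1, 3), 5)), -4)), 2) = Pow(Add(-33, Mul(Add(0, Rational(5, 3)), -4)), 2) = Pow(Add(-33, Mul(Rational(5, 3), -4)), 2) = Pow(Add(-33, Rational(-20, 3)), 2) = Pow(Rational(-119, 3), 2) = Rational(14161, 9)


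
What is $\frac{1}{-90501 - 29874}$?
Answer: $- \frac{1}{120375} \approx -8.3074 \cdot 10^{-6}$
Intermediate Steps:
$\frac{1}{-90501 - 29874} = \frac{1}{-120375} = - \frac{1}{120375}$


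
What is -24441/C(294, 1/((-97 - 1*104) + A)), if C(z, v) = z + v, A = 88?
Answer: -2761833/33221 ≈ -83.135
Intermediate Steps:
C(z, v) = v + z
-24441/C(294, 1/((-97 - 1*104) + A)) = -24441/(1/((-97 - 1*104) + 88) + 294) = -24441/(1/((-97 - 104) + 88) + 294) = -24441/(1/(-201 + 88) + 294) = -24441/(1/(-113) + 294) = -24441/(-1/113 + 294) = -24441/33221/113 = -24441*113/33221 = -2761833/33221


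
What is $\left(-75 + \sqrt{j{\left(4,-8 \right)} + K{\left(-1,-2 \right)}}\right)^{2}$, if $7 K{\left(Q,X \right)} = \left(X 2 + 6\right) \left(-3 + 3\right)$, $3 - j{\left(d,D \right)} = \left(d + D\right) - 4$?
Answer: $\left(75 - \sqrt{11}\right)^{2} \approx 5138.5$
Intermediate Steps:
$j{\left(d,D \right)} = 7 - D - d$ ($j{\left(d,D \right)} = 3 - \left(\left(d + D\right) - 4\right) = 3 - \left(\left(D + d\right) - 4\right) = 3 - \left(-4 + D + d\right) = 7 - D - d$)
$K{\left(Q,X \right)} = 0$ ($K{\left(Q,X \right)} = \frac{\left(X 2 + 6\right) \left(-3 + 3\right)}{7} = \frac{\left(2 X + 6\right) 0}{7} = \frac{\left(6 + 2 X\right) 0}{7} = \frac{1}{7} \cdot 0 = 0$)
$\left(-75 + \sqrt{j{\left(4,-8 \right)} + K{\left(-1,-2 \right)}}\right)^{2} = \left(-75 + \sqrt{\left(7 - -8 - 4\right) + 0}\right)^{2} = \left(-75 + \sqrt{\left(7 + 8 - 4\right) + 0}\right)^{2} = \left(-75 + \sqrt{11 + 0}\right)^{2} = \left(-75 + \sqrt{11}\right)^{2}$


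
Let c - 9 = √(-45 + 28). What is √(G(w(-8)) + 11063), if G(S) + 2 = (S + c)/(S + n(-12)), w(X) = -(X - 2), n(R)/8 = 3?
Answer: √(12787162 + 34*I*√17)/34 ≈ 105.17 + 0.00057651*I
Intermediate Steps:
n(R) = 24 (n(R) = 8*3 = 24)
w(X) = 2 - X (w(X) = -(-2 + X) = 2 - X)
c = 9 + I*√17 (c = 9 + √(-45 + 28) = 9 + √(-17) = 9 + I*√17 ≈ 9.0 + 4.1231*I)
G(S) = -2 + (9 + S + I*√17)/(24 + S) (G(S) = -2 + (S + (9 + I*√17))/(S + 24) = -2 + (9 + S + I*√17)/(24 + S))
√(G(w(-8)) + 11063) = √((-39 - (2 - 1*(-8)) + I*√17)/(24 + (2 - 1*(-8))) + 11063) = √((-39 - (2 + 8) + I*√17)/(24 + (2 + 8)) + 11063) = √((-39 - 1*10 + I*√17)/(24 + 10) + 11063) = √((-39 - 10 + I*√17)/34 + 11063) = √((-49 + I*√17)/34 + 11063) = √((-49/34 + I*√17/34) + 11063) = √(376093/34 + I*√17/34)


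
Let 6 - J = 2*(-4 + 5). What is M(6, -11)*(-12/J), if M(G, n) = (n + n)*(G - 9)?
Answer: -198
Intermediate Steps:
J = 4 (J = 6 - 2*(-4 + 5) = 6 - 2 = 4)
M(G, n) = 2*n*(-9 + G) (M(G, n) = (2*n)*(-9 + G) = 2*n*(-9 + G))
M(6, -11)*(-12/J) = (2*(-11)*(-9 + 6))*(-12/4) = (2*(-11)*(-3))*(-12*1/4) = 66*(-3) = -198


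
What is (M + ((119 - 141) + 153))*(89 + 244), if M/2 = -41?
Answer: 16317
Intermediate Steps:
M = -82 (M = 2*(-41) = -82)
(M + ((119 - 141) + 153))*(89 + 244) = (-82 + ((119 - 141) + 153))*(89 + 244) = (-82 + (-22 + 153))*333 = (-82 + 131)*333 = 49*333 = 16317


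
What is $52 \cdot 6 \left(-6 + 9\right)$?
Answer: $936$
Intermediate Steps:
$52 \cdot 6 \left(-6 + 9\right) = 52 \cdot 6 \cdot 3 = 52 \cdot 18 = 936$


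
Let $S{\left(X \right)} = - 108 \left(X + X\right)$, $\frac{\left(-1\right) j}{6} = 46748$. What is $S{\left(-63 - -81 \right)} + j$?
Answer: $-284376$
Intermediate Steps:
$j = -280488$ ($j = \left(-6\right) 46748 = -280488$)
$S{\left(X \right)} = - 216 X$ ($S{\left(X \right)} = - 108 \cdot 2 X = - 216 X$)
$S{\left(-63 - -81 \right)} + j = - 216 \left(-63 - -81\right) - 280488 = - 216 \left(-63 + 81\right) - 280488 = \left(-216\right) 18 - 280488 = -3888 - 280488 = -284376$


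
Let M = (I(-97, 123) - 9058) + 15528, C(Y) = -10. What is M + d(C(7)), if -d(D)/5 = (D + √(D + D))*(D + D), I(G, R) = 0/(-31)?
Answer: 5470 + 200*I*√5 ≈ 5470.0 + 447.21*I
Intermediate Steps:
I(G, R) = 0 (I(G, R) = 0*(-1/31) = 0)
M = 6470 (M = (0 - 9058) + 15528 = -9058 + 15528 = 6470)
d(D) = -10*D*(D + √2*√D) (d(D) = -5*(D + √(D + D))*(D + D) = -5*(D + √(2*D))*2*D = -5*(D + √2*√D)*2*D = -10*D*(D + √2*√D))
M + d(C(7)) = 6470 + (-10*(-10)² - 10*√2*(-10)^(3/2)) = 6470 + (-10*100 - 10*√2*(-10*I*√10)) = 6470 + (-1000 + 200*I*√5) = 5470 + 200*I*√5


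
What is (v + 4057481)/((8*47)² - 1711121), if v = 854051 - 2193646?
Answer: -2717886/1569745 ≈ -1.7314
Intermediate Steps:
v = -1339595
(v + 4057481)/((8*47)² - 1711121) = (-1339595 + 4057481)/((8*47)² - 1711121) = 2717886/(376² - 1711121) = 2717886/(141376 - 1711121) = 2717886/(-1569745) = 2717886*(-1/1569745) = -2717886/1569745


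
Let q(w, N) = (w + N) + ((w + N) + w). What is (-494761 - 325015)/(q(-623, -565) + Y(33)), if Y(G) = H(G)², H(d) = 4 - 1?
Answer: 409888/1495 ≈ 274.17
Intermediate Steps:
H(d) = 3
q(w, N) = 2*N + 3*w (q(w, N) = (N + w) + ((N + w) + w) = (N + w) + (N + 2*w) = 2*N + 3*w)
Y(G) = 9 (Y(G) = 3² = 9)
(-494761 - 325015)/(q(-623, -565) + Y(33)) = (-494761 - 325015)/((2*(-565) + 3*(-623)) + 9) = -819776/((-1130 - 1869) + 9) = -819776/(-2999 + 9) = -819776/(-2990) = -819776*(-1/2990) = 409888/1495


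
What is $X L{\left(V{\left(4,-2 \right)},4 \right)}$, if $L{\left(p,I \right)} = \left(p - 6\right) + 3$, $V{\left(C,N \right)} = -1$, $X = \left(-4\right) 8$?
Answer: $128$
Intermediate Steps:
$X = -32$
$L{\left(p,I \right)} = -3 + p$ ($L{\left(p,I \right)} = \left(-6 + p\right) + 3 = -3 + p$)
$X L{\left(V{\left(4,-2 \right)},4 \right)} = - 32 \left(-3 - 1\right) = \left(-32\right) \left(-4\right) = 128$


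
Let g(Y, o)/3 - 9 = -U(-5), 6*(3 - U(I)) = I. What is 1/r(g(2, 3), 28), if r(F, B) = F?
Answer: 2/31 ≈ 0.064516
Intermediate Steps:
U(I) = 3 - I/6
g(Y, o) = 31/2 (g(Y, o) = 27 + 3*(-(3 - ⅙*(-5))) = 27 + 3*(-(3 + ⅚)) = 27 + 3*(-1*23/6) = 27 + 3*(-23/6) = 27 - 23/2 = 31/2)
1/r(g(2, 3), 28) = 1/(31/2) = 2/31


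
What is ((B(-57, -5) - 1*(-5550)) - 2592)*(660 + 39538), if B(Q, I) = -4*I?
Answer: 119709644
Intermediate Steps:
((B(-57, -5) - 1*(-5550)) - 2592)*(660 + 39538) = ((-4*(-5) - 1*(-5550)) - 2592)*(660 + 39538) = ((20 + 5550) - 2592)*40198 = (5570 - 2592)*40198 = 2978*40198 = 119709644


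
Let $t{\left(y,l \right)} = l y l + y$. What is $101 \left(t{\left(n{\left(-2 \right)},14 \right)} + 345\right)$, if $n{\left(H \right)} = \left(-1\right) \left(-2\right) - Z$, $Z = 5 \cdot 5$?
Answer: $-422786$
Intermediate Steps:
$Z = 25$
$n{\left(H \right)} = -23$ ($n{\left(H \right)} = \left(-1\right) \left(-2\right) - 25 = 2 - 25 = -23$)
$t{\left(y,l \right)} = y + y l^{2}$ ($t{\left(y,l \right)} = y l^{2} + y = y + y l^{2}$)
$101 \left(t{\left(n{\left(-2 \right)},14 \right)} + 345\right) = 101 \left(- 23 \left(1 + 14^{2}\right) + 345\right) = 101 \left(- 23 \left(1 + 196\right) + 345\right) = 101 \left(\left(-23\right) 197 + 345\right) = 101 \left(-4531 + 345\right) = 101 \left(-4186\right) = -422786$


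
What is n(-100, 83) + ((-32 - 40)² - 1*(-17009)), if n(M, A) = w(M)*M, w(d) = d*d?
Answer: -977807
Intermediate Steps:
w(d) = d²
n(M, A) = M³ (n(M, A) = M²*M = M³)
n(-100, 83) + ((-32 - 40)² - 1*(-17009)) = (-100)³ + ((-32 - 40)² - 1*(-17009)) = -1000000 + ((-72)² + 17009) = -1000000 + (5184 + 17009) = -1000000 + 22193 = -977807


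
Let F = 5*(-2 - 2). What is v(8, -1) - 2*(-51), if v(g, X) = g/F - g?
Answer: 468/5 ≈ 93.600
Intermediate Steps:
F = -20 (F = 5*(-4) = -20)
v(g, X) = -21*g/20 (v(g, X) = g/(-20) - g = g*(-1/20) - g = -g/20 - g = -21*g/20)
v(8, -1) - 2*(-51) = -21/20*8 - 2*(-51) = -42/5 + 102 = 468/5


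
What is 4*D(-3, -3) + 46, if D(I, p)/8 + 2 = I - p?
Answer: -18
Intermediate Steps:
D(I, p) = -16 - 8*p + 8*I (D(I, p) = -16 + 8*(I - p) = -16 + (-8*p + 8*I) = -16 - 8*p + 8*I)
4*D(-3, -3) + 46 = 4*(-16 - 8*(-3) + 8*(-3)) + 46 = 4*(-16 + 24 - 24) + 46 = 4*(-16) + 46 = -64 + 46 = -18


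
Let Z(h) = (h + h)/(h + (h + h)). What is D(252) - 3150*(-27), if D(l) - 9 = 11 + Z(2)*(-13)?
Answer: 255184/3 ≈ 85061.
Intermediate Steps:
Z(h) = 2/3 (Z(h) = (2*h)/(h + 2*h) = (2*h)/((3*h)) = (2*h)*(1/(3*h)) = 2/3)
D(l) = 34/3 (D(l) = 9 + (11 + (2/3)*(-13)) = 9 + (11 - 26/3) = 9 + 7/3 = 34/3)
D(252) - 3150*(-27) = 34/3 - 3150*(-27) = 34/3 - 1*(-85050) = 34/3 + 85050 = 255184/3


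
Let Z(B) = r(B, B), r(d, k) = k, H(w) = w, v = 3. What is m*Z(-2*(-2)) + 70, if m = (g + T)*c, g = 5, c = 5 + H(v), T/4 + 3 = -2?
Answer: -410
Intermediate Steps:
T = -20 (T = -12 + 4*(-2) = -12 - 8 = -20)
c = 8 (c = 5 + 3 = 8)
Z(B) = B
m = -120 (m = (5 - 20)*8 = -15*8 = -120)
m*Z(-2*(-2)) + 70 = -(-240)*(-2) + 70 = -120*4 + 70 = -480 + 70 = -410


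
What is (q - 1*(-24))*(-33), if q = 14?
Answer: -1254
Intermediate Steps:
(q - 1*(-24))*(-33) = (14 - 1*(-24))*(-33) = (14 + 24)*(-33) = 38*(-33) = -1254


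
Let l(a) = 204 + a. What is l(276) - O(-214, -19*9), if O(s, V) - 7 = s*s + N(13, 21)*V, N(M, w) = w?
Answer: -41732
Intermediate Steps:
O(s, V) = 7 + s² + 21*V (O(s, V) = 7 + (s*s + 21*V) = 7 + (s² + 21*V) = 7 + s² + 21*V)
l(276) - O(-214, -19*9) = (204 + 276) - (7 + (-214)² + 21*(-19*9)) = 480 - (7 + 45796 + 21*(-171)) = 480 - (7 + 45796 - 3591) = 480 - 1*42212 = 480 - 42212 = -41732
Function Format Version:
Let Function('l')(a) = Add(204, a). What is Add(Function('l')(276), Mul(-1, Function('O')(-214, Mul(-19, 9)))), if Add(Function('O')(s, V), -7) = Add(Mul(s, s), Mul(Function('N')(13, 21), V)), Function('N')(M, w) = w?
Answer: -41732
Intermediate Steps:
Function('O')(s, V) = Add(7, Pow(s, 2), Mul(21, V)) (Function('O')(s, V) = Add(7, Add(Mul(s, s), Mul(21, V))) = Add(7, Add(Pow(s, 2), Mul(21, V))) = Add(7, Pow(s, 2), Mul(21, V)))
Add(Function('l')(276), Mul(-1, Function('O')(-214, Mul(-19, 9)))) = Add(Add(204, 276), Mul(-1, Add(7, Pow(-214, 2), Mul(21, Mul(-19, 9))))) = Add(480, Mul(-1, Add(7, 45796, Mul(21, -171)))) = Add(480, Mul(-1, Add(7, 45796, -3591))) = Add(480, Mul(-1, 42212)) = Add(480, -42212) = -41732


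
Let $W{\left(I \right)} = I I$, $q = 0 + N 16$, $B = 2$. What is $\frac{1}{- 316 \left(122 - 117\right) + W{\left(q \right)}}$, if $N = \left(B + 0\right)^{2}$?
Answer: $\frac{1}{2516} \approx 0.00039746$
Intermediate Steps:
$N = 4$ ($N = \left(2 + 0\right)^{2} = 2^{2} = 4$)
$q = 64$ ($q = 0 + 4 \cdot 16 = 0 + 64 = 64$)
$W{\left(I \right)} = I^{2}$
$\frac{1}{- 316 \left(122 - 117\right) + W{\left(q \right)}} = \frac{1}{- 316 \left(122 - 117\right) + 64^{2}} = \frac{1}{\left(-316\right) 5 + 4096} = \frac{1}{-1580 + 4096} = \frac{1}{2516}$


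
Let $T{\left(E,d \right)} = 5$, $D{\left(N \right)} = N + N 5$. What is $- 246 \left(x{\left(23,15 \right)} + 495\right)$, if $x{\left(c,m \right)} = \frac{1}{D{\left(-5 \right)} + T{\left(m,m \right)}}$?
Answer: $- \frac{3044004}{25} \approx -1.2176 \cdot 10^{5}$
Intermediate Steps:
$D{\left(N \right)} = 6 N$ ($D{\left(N \right)} = N + 5 N = 6 N$)
$x{\left(c,m \right)} = - \frac{1}{25}$ ($x{\left(c,m \right)} = \frac{1}{6 \left(-5\right) + 5} = \frac{1}{-30 + 5} = \frac{1}{-25} = - \frac{1}{25}$)
$- 246 \left(x{\left(23,15 \right)} + 495\right) = - 246 \left(- \frac{1}{25} + 495\right) = \left(-246\right) \frac{12374}{25} = - \frac{3044004}{25}$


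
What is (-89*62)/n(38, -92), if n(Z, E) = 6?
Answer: -2759/3 ≈ -919.67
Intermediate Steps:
(-89*62)/n(38, -92) = -89*62/6 = -5518*⅙ = -2759/3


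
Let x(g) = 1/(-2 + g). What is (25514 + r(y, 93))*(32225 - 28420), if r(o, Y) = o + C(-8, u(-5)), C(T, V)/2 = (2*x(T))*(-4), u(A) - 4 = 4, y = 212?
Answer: 97893518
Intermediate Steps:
u(A) = 8 (u(A) = 4 + 4 = 8)
C(T, V) = -16/(-2 + T) (C(T, V) = 2*((2/(-2 + T))*(-4)) = 2*(-8/(-2 + T)) = -16/(-2 + T))
r(o, Y) = 8/5 + o (r(o, Y) = o - 16/(-2 - 8) = o - 16/(-10) = o - 16*(-⅒) = o + 8/5 = 8/5 + o)
(25514 + r(y, 93))*(32225 - 28420) = (25514 + (8/5 + 212))*(32225 - 28420) = (25514 + 1068/5)*3805 = (128638/5)*3805 = 97893518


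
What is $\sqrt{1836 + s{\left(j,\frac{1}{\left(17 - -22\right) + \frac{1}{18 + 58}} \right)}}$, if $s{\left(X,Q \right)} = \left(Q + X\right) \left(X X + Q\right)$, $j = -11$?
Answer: $\frac{\sqrt{4464361801}}{2965} \approx 22.535$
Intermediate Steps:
$s{\left(X,Q \right)} = \left(Q + X\right) \left(Q + X^{2}\right)$ ($s{\left(X,Q \right)} = \left(Q + X\right) \left(X^{2} + Q\right) = \left(Q + X\right) \left(Q + X^{2}\right)$)
$\sqrt{1836 + s{\left(j,\frac{1}{\left(17 - -22\right) + \frac{1}{18 + 58}} \right)}} = \sqrt{1836 + \left(\left(\frac{1}{\left(17 - -22\right) + \frac{1}{18 + 58}}\right)^{2} + \left(-11\right)^{3} + \frac{1}{\left(17 - -22\right) + \frac{1}{18 + 58}} \left(-11\right) + \frac{\left(-11\right)^{2}}{\left(17 - -22\right) + \frac{1}{18 + 58}}\right)} = \sqrt{1836 + \left(\left(\frac{1}{\left(17 + 22\right) + \frac{1}{76}}\right)^{2} - 1331 + \frac{1}{\left(17 + 22\right) + \frac{1}{76}} \left(-11\right) + \frac{1}{\left(17 + 22\right) + \frac{1}{76}} \cdot 121\right)} = \sqrt{1836 + \left(\left(\frac{1}{39 + \frac{1}{76}}\right)^{2} - 1331 + \frac{1}{39 + \frac{1}{76}} \left(-11\right) + \frac{1}{39 + \frac{1}{76}} \cdot 121\right)} = \sqrt{1836 + \left(\left(\frac{1}{\frac{2965}{76}}\right)^{2} - 1331 + \frac{1}{\frac{2965}{76}} \left(-11\right) + \frac{1}{\frac{2965}{76}} \cdot 121\right)} = \sqrt{1836 + \left(\left(\frac{76}{2965}\right)^{2} - 1331 + \frac{76}{2965} \left(-11\right) + \frac{76}{2965} \cdot 121\right)} = \sqrt{1836 + \left(\frac{5776}{8791225} - 1331 - \frac{836}{2965} + \frac{9196}{2965}\right)} = \sqrt{1836 - \frac{11676327299}{8791225}} = \sqrt{\frac{4464361801}{8791225}} = \frac{\sqrt{4464361801}}{2965}$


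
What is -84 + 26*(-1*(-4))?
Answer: 20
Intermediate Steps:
-84 + 26*(-1*(-4)) = -84 + 26*4 = -84 + 104 = 20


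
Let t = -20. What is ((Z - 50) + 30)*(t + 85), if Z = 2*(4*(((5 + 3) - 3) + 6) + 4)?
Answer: 4940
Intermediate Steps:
Z = 96 (Z = 2*(4*((8 - 3) + 6) + 4) = 2*(4*(5 + 6) + 4) = 2*(4*11 + 4) = 2*(44 + 4) = 2*48 = 96)
((Z - 50) + 30)*(t + 85) = ((96 - 50) + 30)*(-20 + 85) = (46 + 30)*65 = 76*65 = 4940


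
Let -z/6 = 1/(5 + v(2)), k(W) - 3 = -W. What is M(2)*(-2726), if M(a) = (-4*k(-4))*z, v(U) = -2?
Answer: -152656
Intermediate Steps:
k(W) = 3 - W
z = -2 (z = -6/(5 - 2) = -6/3 = -6*⅓ = -2)
M(a) = 56 (M(a) = -4*(3 - 1*(-4))*(-2) = -4*(3 + 4)*(-2) = -4*7*(-2) = -28*(-2) = 56)
M(2)*(-2726) = 56*(-2726) = -152656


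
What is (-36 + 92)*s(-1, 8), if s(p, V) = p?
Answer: -56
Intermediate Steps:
(-36 + 92)*s(-1, 8) = (-36 + 92)*(-1) = 56*(-1) = -56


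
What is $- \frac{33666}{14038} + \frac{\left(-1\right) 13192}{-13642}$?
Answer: $- \frac{68520569}{47876599} \approx -1.4312$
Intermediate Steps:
$- \frac{33666}{14038} + \frac{\left(-1\right) 13192}{-13642} = \left(-33666\right) \frac{1}{14038} - - \frac{6596}{6821} = - \frac{16833}{7019} + \frac{6596}{6821} = - \frac{68520569}{47876599}$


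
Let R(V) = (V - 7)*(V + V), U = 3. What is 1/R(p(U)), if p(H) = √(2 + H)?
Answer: -1/88 - 7*√5/440 ≈ -0.046937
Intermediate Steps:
R(V) = 2*V*(-7 + V) (R(V) = (-7 + V)*(2*V) = 2*V*(-7 + V))
1/R(p(U)) = 1/(2*√(2 + 3)*(-7 + √(2 + 3))) = 1/(2*√5*(-7 + √5)) = √5/(10*(-7 + √5))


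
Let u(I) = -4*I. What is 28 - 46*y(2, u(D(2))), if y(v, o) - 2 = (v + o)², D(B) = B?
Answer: -1720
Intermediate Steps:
y(v, o) = 2 + (o + v)² (y(v, o) = 2 + (v + o)² = 2 + (o + v)²)
28 - 46*y(2, u(D(2))) = 28 - 46*(2 + (-4*2 + 2)²) = 28 - 46*(2 + (-8 + 2)²) = 28 - 46*(2 + (-6)²) = 28 - 46*(2 + 36) = 28 - 46*38 = 28 - 1748 = -1720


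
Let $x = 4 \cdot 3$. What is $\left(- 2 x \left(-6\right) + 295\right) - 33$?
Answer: $406$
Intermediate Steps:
$x = 12$
$\left(- 2 x \left(-6\right) + 295\right) - 33 = \left(\left(-2\right) 12 \left(-6\right) + 295\right) - 33 = \left(\left(-24\right) \left(-6\right) + 295\right) - 33 = \left(144 + 295\right) - 33 = 439 - 33 = 406$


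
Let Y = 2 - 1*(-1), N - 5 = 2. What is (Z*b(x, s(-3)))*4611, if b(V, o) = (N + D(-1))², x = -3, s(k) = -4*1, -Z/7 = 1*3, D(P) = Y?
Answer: -9683100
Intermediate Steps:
N = 7 (N = 5 + 2 = 7)
Y = 3 (Y = 2 + 1 = 3)
D(P) = 3
Z = -21 (Z = -7*3 = -21)
s(k) = -4
b(V, o) = 100 (b(V, o) = (7 + 3)² = 10² = 100)
(Z*b(x, s(-3)))*4611 = -21*100*4611 = -2100*4611 = -9683100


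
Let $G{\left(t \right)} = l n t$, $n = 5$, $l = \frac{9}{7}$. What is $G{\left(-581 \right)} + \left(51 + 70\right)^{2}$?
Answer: $10906$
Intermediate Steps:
$l = \frac{9}{7}$ ($l = 9 \cdot \frac{1}{7} = \frac{9}{7} \approx 1.2857$)
$G{\left(t \right)} = \frac{45 t}{7}$ ($G{\left(t \right)} = \frac{9}{7} \cdot 5 t = \frac{45 t}{7}$)
$G{\left(-581 \right)} + \left(51 + 70\right)^{2} = \frac{45}{7} \left(-581\right) + \left(51 + 70\right)^{2} = -3735 + 121^{2} = -3735 + 14641 = 10906$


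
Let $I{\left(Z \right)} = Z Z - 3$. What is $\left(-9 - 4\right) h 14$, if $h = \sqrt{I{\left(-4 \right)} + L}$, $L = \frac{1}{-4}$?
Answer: $- 91 \sqrt{51} \approx -649.87$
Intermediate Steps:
$L = - \frac{1}{4} \approx -0.25$
$I{\left(Z \right)} = -3 + Z^{2}$ ($I{\left(Z \right)} = Z^{2} - 3 = -3 + Z^{2}$)
$h = \frac{\sqrt{51}}{2}$ ($h = \sqrt{\left(-3 + \left(-4\right)^{2}\right) - \frac{1}{4}} = \sqrt{\left(-3 + 16\right) - \frac{1}{4}} = \sqrt{13 - \frac{1}{4}} = \sqrt{\frac{51}{4}} = \frac{\sqrt{51}}{2} \approx 3.5707$)
$\left(-9 - 4\right) h 14 = \left(-9 - 4\right) \frac{\sqrt{51}}{2} \cdot 14 = - 13 \frac{\sqrt{51}}{2} \cdot 14 = - \frac{13 \sqrt{51}}{2} \cdot 14 = - 91 \sqrt{51}$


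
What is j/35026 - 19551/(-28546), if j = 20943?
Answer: 45808293/35709007 ≈ 1.2828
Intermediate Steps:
j/35026 - 19551/(-28546) = 20943/35026 - 19551/(-28546) = 20943*(1/35026) - 19551*(-1/28546) = 20943/35026 + 2793/4078 = 45808293/35709007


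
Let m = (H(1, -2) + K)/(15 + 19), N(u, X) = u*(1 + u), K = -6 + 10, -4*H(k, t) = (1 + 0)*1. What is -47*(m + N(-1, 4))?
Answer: -705/136 ≈ -5.1838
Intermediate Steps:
H(k, t) = -1/4 (H(k, t) = -(1 + 0)/4 = -1/4)
K = 4
m = 15/136 (m = (-1/4 + 4)/(15 + 19) = (15/4)/34 = (15/4)*(1/34) = 15/136 ≈ 0.11029)
-47*(m + N(-1, 4)) = -47*(15/136 - (1 - 1)) = -47*(15/136 - 1*0) = -47*(15/136 + 0) = -47*15/136 = -705/136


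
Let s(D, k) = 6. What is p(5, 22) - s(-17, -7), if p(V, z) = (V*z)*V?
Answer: 544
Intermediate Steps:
p(V, z) = z*V**2
p(5, 22) - s(-17, -7) = 22*5**2 - 1*6 = 22*25 - 6 = 550 - 6 = 544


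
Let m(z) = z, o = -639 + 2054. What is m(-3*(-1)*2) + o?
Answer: 1421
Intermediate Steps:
o = 1415
m(-3*(-1)*2) + o = -3*(-1)*2 + 1415 = 3*2 + 1415 = 6 + 1415 = 1421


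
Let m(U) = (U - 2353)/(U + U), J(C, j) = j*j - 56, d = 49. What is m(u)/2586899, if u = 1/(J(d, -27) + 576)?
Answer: -1469448/2586899 ≈ -0.56803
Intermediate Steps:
J(C, j) = -56 + j**2 (J(C, j) = j**2 - 56 = -56 + j**2)
u = 1/1249 (u = 1/((-56 + (-27)**2) + 576) = 1/((-56 + 729) + 576) = 1/(673 + 576) = 1/1249 ≈ 0.00080064)
m(U) = (-2353 + U)/(2*U) (m(U) = (-2353 + U)/((2*U)) = (-2353 + U)*(1/(2*U)) = (-2353 + U)/(2*U))
m(u)/2586899 = ((-2353 + 1/1249)/(2*(1/1249)))/2586899 = ((1/2)*1249*(-2938896/1249))*(1/2586899) = -1469448*1/2586899 = -1469448/2586899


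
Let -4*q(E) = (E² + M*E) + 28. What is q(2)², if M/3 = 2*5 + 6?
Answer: 1024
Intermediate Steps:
M = 48 (M = 3*(2*5 + 6) = 3*(10 + 6) = 3*16 = 48)
q(E) = -7 - 12*E - E²/4 (q(E) = -((E² + 48*E) + 28)/4 = -(28 + E² + 48*E)/4 = -7 - 12*E - E²/4)
q(2)² = (-7 - 12*2 - ¼*2²)² = (-7 - 24 - ¼*4)² = (-7 - 24 - 1)² = (-32)² = 1024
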